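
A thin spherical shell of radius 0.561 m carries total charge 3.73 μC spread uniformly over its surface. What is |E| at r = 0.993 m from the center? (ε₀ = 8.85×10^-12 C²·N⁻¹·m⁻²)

Symmetry ⇒ E = E(r) r̂. Gaussian sphere of radius r = 0.993 m (r > 0.561 m).
The entire shell is enclosed: Q_enc = 3.73×10^-6 C.
Gauss's law: E·4πr² = Q_enc/ε₀.
E = |Q_enc|/(4πε₀r²) = (3.73×10^-6)/(4π·8.85×10^-12·(0.993)²) = 3.40×10^4 N/C.

E ≈ 3.40×10^4 V/m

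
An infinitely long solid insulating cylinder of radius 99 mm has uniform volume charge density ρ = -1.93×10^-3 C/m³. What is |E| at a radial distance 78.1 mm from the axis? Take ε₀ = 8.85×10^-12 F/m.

Coaxial Gaussian cylinder, radius r = 78.1 mm, length L (r < R).
Enclosed charge per unit length: λ_enc = ρ·πr² = (-1.93e-3)π(0.0781)² = -3.698×10^-5 C/m.
Since E is radial and uniform over the curved surface, Φ = E·2πrL = Q_enc/ε₀ = λ_enc L/ε₀.
E = |λ_enc|/(2πε₀r) = (3.698×10^-5)/(2π·8.85×10^-12·0.0781) = 8.52e6 N/C.

8.52×10^6 V/m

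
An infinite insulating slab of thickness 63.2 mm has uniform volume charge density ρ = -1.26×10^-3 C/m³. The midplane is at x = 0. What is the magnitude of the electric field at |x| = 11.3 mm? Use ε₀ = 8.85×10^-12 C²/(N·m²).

|E| = 1.61×10^6 V/m

By symmetry E is perpendicular to the slab. A Gaussian pillbox from −11.3 mm to +11.3 mm (face area A) lies entirely within the slab.
Q_enc = ρ·(2x)·A and flux = 2EA, so 2EA = 2ρxA/ε₀ ⇒ E = |ρ|x/ε₀.
E = (1.26e-3)(0.0113)/(8.85×10^-12) = 1.61×10^6 N/C.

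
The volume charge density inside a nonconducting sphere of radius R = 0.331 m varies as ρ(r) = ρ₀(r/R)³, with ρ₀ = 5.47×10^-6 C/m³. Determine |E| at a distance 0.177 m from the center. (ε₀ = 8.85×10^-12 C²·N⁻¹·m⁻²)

Symmetry ⇒ E = E(r) r̂. Gaussian sphere of radius r = 0.177 m (r < R).
Q_enc = ∫₀^r ρ(r')·4πr'² dr' = (4πρ₀/R³) ∫₀^r r'^5 dr' = 4πρ₀ r^6/(6·R³) = 9.714e-9 C.
Applying ∮E·dA = Q_enc/ε₀ with Φ = E(4πr²):
E = |Q_enc|/(4πε₀r²) = (9.714×10^-9)/(4π·8.85×10^-12·(0.177)²) = 2.79e3 N/C.

2.79×10^3 N/C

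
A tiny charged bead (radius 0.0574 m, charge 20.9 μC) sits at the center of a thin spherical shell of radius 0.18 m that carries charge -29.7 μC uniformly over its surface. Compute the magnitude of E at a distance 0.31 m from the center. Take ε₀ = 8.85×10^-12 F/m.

|E| = 8.23×10^5 N/C

Use a concentric Gaussian sphere at r = 0.31 m (r > 0.18 m, enclosing both).
Q_enc = (20.9 μC) + (-29.7 μC) = -8.80e-6 C.
Gauss's law: E·4πr² = Q_enc/ε₀.
E = |Q_enc|/(4πε₀r²) = (8.80×10^-6)/(4π·8.85×10^-12·(0.31)²) = 8.23×10^5 N/C.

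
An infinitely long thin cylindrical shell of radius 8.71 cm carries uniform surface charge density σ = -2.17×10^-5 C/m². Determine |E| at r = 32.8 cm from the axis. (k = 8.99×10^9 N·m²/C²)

E = 6.51e5 V/m

By cylindrical symmetry E is radial; use a coaxial Gaussian cylinder of radius 32.8 cm and length L (r > 8.71 cm).
The whole shell is enclosed: λ_enc = σ·2πR = (-2.17×10^-5)·2π·(0.0871) = -1.188×10^-5 C/m.
Since E is radial and uniform over the curved surface, Φ = E·2πrL = Q_enc/ε₀ = λ_enc L/ε₀.
E = 2k|λ_enc|/r = 2(8.99×10^9)(1.188×10^-5)/(0.328) = 6.51×10^5 N/C.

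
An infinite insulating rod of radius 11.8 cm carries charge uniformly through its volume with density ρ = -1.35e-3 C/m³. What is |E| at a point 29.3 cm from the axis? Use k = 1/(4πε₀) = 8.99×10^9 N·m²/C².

Take a coaxial cylindrical Gaussian surface of radius r = 29.3 cm and length L (r > 11.8 cm, full cross-section enclosed).
λ_enc = ρ·πR² = (-1.35×10^-3)π(0.118)² = -5.905×10^-5 C/m.
Since E is radial and uniform over the curved surface, Φ = E·2πrL = Q_enc/ε₀ = λ_enc L/ε₀.
E = 2k|λ_enc|/r = 2(8.99×10^9)(5.905e-5)/(0.293) = 3.62e6 N/C.

|E| = 3.62×10^6 V/m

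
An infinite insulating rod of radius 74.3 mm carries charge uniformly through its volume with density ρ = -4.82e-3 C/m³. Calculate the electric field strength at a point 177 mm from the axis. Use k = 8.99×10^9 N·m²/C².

Choose a coaxial cylinder of radius r = 177 mm (arbitrary length L) as the Gaussian surface (r > 74.3 mm, full cross-section enclosed).
λ_enc = ρ·πR² = (-4.82×10^-3)π(0.0743)² = -8.359e-5 C/m.
Applying ∮E·dA = Q_enc/ε₀ with the end caps contributing no flux:
E = 2k|λ_enc|/r = 2(8.99×10^9)(8.359×10^-5)/(0.177) = 8.49e6 N/C.

E ≈ 8.49×10^6 N/C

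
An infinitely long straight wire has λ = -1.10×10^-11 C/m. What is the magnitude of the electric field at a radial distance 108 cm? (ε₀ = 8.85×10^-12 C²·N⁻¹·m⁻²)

Choose a coaxial cylinder of radius r = 108 cm (arbitrary length L) as the Gaussian surface.
Q_enc = λL, so λ_enc = -1.10×10^-11 C/m.
Applying ∮E·dA = Q_enc/ε₀ with the end caps contributing no flux:
E = |λ_enc|/(2πε₀r) = (1.10×10^-11)/(2π·8.85×10^-12·1.08) = 0.183 N/C.

|E| ≈ 0.183 N/C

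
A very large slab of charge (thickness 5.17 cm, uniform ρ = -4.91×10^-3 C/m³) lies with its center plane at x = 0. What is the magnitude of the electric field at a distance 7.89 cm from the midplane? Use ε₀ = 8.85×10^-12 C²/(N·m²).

The point |x| = 7.89 cm lies outside the slab (half-thickness 0.02585 m). A symmetric pillbox spanning the full slab encloses Q_enc = ρ·d·A.
Flux = 2EA ⇒ E = |ρ|d/(2ε₀), independent of distance outside.
E = (4.91e-3)(0.0517)/(2·8.85×10^-12) = 1.43×10^7 N/C.

E ≈ 1.43×10^7 N/C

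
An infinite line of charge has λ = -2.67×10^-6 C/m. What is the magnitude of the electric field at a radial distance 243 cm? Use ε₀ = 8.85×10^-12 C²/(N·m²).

1.98e4 N/C

Take a coaxial cylindrical Gaussian surface of radius r = 243 cm and length L.
Q_enc = λL, so λ_enc = -2.67×10^-6 C/m.
Applying ∮E·dA = Q_enc/ε₀ with the end caps contributing no flux:
E = |λ_enc|/(2πε₀r) = (2.67e-6)/(2π·8.85×10^-12·2.43) = 1.98×10^4 N/C.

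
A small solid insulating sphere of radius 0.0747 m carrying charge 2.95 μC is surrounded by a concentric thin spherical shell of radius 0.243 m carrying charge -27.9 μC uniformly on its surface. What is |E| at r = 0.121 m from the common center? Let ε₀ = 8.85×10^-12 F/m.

|E| = 1.81×10^6 V/m

Use a concentric Gaussian sphere at r = 0.121 m (between the bodies, 0.0747 m < r < 0.243 m).
Only the inner charge is enclosed; the outer shell contributes nothing inside itself. Q_enc = 2.95 μC = 2.95e-6 C.
Gauss's law: E·4πr² = Q_enc/ε₀.
E = |Q_enc|/(4πε₀r²) = (2.95×10^-6)/(4π·8.85×10^-12·(0.121)²) = 1.81×10^6 N/C.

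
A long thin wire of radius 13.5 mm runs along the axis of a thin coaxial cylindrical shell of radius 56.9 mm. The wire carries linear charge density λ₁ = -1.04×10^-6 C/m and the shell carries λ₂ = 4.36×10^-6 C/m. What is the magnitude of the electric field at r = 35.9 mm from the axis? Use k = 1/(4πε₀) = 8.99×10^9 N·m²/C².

E ≈ 5.21×10^5 N/C

Choose a coaxial cylinder of radius r = 35.9 mm (arbitrary length L) as the Gaussian surface (between the conductors, 13.5 mm < r < 56.9 mm).
Only the inner wire is enclosed; the outer shell contributes nothing inside itself. λ_enc = λ₁ = -1.04×10^-6 C/m.
Since E is radial and uniform over the curved surface, Φ = E·2πrL = Q_enc/ε₀ = λ_enc L/ε₀.
E = 2k|λ_enc|/r = 2(8.99×10^9)(1.04×10^-6)/(0.0359) = 5.21e5 N/C.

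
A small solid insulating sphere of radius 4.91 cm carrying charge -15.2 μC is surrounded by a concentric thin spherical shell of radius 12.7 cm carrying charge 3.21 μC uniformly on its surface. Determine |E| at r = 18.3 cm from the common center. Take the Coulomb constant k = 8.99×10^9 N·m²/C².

Take a concentric spherical Gaussian surface of radius r = 18.3 cm (r > 12.7 cm, enclosing both).
Q_enc = (-15.2 μC) + (3.21 μC) = -1.199×10^-5 C.
Gauss's law: E·4πr² = Q_enc/ε₀.
E = k|Q_enc|/r² = (8.99×10^9)(1.199e-5)/(0.183)² = 3.22×10^6 N/C.

3.22×10^6 V/m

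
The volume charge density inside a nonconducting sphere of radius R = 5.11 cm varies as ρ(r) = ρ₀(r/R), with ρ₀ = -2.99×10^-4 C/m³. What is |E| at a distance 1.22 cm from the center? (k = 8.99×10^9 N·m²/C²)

|E| = 2.46×10^4 N/C

Take a concentric spherical Gaussian surface of radius r = 1.22 cm (r < R).
Integrate the density: Q_enc = 4π ∫₀^r ρ₀(r'/R)^1 r'² dr' = 4πρ₀ r^4/(4·R) = -4.072e-10 C.
Since E is radial and uniform over the Gaussian sphere, Φ = E·4πr² = Q_enc/ε₀.
E = k|Q_enc|/r² = (8.99×10^9)(4.072×10^-10)/(0.0122)² = 2.46×10^4 N/C.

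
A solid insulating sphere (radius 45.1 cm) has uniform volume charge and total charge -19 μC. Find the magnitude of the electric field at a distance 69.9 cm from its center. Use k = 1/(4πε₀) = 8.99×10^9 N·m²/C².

Symmetry ⇒ E = E(r) r̂. Gaussian sphere of radius r = 69.9 cm (r > R, so the entire charge is enclosed).
Q_enc = -19 μC = -1.90×10^-5 C.
Gauss's law: E·4πr² = Q_enc/ε₀.
E = k|Q_enc|/r² = (8.99×10^9)(1.90×10^-5)/(0.699)² = 3.50×10^5 N/C.

E ≈ 3.50×10^5 V/m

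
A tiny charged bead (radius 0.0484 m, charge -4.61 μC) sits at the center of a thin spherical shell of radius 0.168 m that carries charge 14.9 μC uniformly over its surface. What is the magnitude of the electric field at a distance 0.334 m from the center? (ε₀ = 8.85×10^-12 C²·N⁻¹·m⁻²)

Symmetry ⇒ E = E(r) r̂. Gaussian sphere of radius r = 0.334 m (r > 0.168 m, enclosing both).
Q_enc = (-4.61 μC) + (14.9 μC) = 1.029×10^-5 C.
Gauss's law: E·4πr² = Q_enc/ε₀.
E = |Q_enc|/(4πε₀r²) = (1.029×10^-5)/(4π·8.85×10^-12·(0.334)²) = 8.29×10^5 N/C.

|E| ≈ 8.29×10^5 N/C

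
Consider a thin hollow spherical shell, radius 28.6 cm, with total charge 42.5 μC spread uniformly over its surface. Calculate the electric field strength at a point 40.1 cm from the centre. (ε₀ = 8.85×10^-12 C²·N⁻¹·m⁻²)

Take a concentric spherical Gaussian surface of radius r = 40.1 cm (r > 28.6 cm).
The entire shell is enclosed: Q_enc = 4.25e-5 C.
Since E is radial and uniform over the Gaussian sphere, Φ = E·4πr² = Q_enc/ε₀.
E = |Q_enc|/(4πε₀r²) = (4.25e-5)/(4π·8.85×10^-12·(0.401)²) = 2.38×10^6 N/C.

E ≈ 2.38×10^6 N/C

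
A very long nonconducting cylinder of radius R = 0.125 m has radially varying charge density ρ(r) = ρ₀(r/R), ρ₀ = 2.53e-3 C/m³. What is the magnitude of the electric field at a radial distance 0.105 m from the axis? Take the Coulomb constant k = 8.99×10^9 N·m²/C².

E ≈ 8.40e6 V/m

Coaxial Gaussian cylinder, radius r = 0.105 m, length L (r < R).
Integrating ρ over the cross-section to radius r: λ_enc = (2πρ₀/R) ∫₀^r r'^2 dr' = 2πρ₀ r^3/(3·R) = 4.907×10^-5 C/m.
Applying ∮E·dA = Q_enc/ε₀ with the end caps contributing no flux:
E = 2k|λ_enc|/r = 2(8.99×10^9)(4.907×10^-5)/(0.105) = 8.40×10^6 N/C.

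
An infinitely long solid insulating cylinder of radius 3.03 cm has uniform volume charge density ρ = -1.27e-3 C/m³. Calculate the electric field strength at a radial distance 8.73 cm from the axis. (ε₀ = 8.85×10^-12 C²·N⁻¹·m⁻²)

|E| ≈ 7.55e5 N/C

Coaxial Gaussian cylinder, radius r = 8.73 cm, length L (r > 3.03 cm, full cross-section enclosed).
λ_enc = ρ·πR² = (-1.27e-3)π(0.0303)² = -3.663e-6 C/m.
Gauss's law: E·2πrL = λ_enc L/ε₀.
E = |λ_enc|/(2πε₀r) = (3.663e-6)/(2π·8.85×10^-12·0.0873) = 7.55×10^5 N/C.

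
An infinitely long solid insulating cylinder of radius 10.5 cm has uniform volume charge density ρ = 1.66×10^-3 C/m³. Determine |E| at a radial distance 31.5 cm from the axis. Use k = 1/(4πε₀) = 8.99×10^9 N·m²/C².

E = 3.28e6 N/C

Choose a coaxial cylinder of radius r = 31.5 cm (arbitrary length L) as the Gaussian surface (r > 10.5 cm, full cross-section enclosed).
λ_enc = ρ·πR² = (1.66×10^-3)π(0.105)² = 5.75×10^-5 C/m.
Since E is radial and uniform over the curved surface, Φ = E·2πrL = Q_enc/ε₀ = λ_enc L/ε₀.
E = 2k|λ_enc|/r = 2(8.99×10^9)(5.75e-5)/(0.315) = 3.28e6 N/C.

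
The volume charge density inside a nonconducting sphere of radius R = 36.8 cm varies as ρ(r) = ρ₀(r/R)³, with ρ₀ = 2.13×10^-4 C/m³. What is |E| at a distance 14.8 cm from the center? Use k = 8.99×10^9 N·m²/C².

By spherical symmetry E is radial; choose a Gaussian sphere of radius r = 14.8 cm (r < R).
Integrate the density: Q_enc = 4π ∫₀^r ρ₀(r'/R)^3 r'² dr' = 4πρ₀ r^6/(6·R³) = 9.407×10^-8 C.
Applying ∮E·dA = Q_enc/ε₀ with Φ = E(4πr²):
E = k|Q_enc|/r² = (8.99×10^9)(9.407e-8)/(0.148)² = 3.86×10^4 N/C.

|E| = 3.86×10^4 N/C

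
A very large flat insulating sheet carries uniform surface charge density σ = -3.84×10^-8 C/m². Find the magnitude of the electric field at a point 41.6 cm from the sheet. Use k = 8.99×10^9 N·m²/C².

2.17e3 N/C

Choose a cylindrical pillbox piercing the sheet, end faces (area A) parallel to it.
Only the two end caps contribute flux: Φ = 2EA. With Q_enc = σA, Gauss's law gives E = |σ|/(2ε₀).
E = 2πk|σ| = 2π(8.99×10^9)(3.84×10^-8) = 2.17×10^3 N/C.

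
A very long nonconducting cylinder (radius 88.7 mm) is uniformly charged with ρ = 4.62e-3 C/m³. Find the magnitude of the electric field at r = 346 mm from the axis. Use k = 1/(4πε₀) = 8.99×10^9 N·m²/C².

By cylindrical symmetry E is radial; use a coaxial Gaussian cylinder of radius 346 mm and length L (r > 88.7 mm, full cross-section enclosed).
λ_enc = ρ·πR² = (4.62×10^-3)π(0.0887)² = 1.142×10^-4 C/m.
Gauss's law: E·2πrL = λ_enc L/ε₀.
E = 2k|λ_enc|/r = 2(8.99×10^9)(1.142×10^-4)/(0.346) = 5.93e6 N/C.

|E| ≈ 5.93×10^6 N/C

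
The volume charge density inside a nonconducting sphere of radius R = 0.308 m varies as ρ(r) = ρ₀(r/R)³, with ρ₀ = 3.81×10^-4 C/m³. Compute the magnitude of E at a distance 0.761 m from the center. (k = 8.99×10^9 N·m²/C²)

By spherical symmetry E is radial; choose a Gaussian sphere of radius r = 0.761 m (r > R, all charge enclosed).
Q_enc = 4π ∫₀^R ρ₀(r'/R)^3 r'² dr' = 4πρ₀R³/6 = 2.332×10^-5 C.
Applying ∮E·dA = Q_enc/ε₀ with Φ = E(4πr²):
E = k|Q_enc|/r² = (8.99×10^9)(2.332e-5)/(0.761)² = 3.62e5 N/C.

|E| = 3.62×10^5 V/m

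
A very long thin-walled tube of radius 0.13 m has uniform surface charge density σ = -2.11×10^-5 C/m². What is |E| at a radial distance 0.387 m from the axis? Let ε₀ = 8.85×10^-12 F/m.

Choose a coaxial cylinder of radius r = 0.387 m (arbitrary length L) as the Gaussian surface (r > 0.13 m).
The whole shell is enclosed: λ_enc = σ·2πR = (-2.11×10^-5)·2π·(0.13) = -1.723×10^-5 C/m.
Applying ∮E·dA = Q_enc/ε₀ with the end caps contributing no flux:
E = |λ_enc|/(2πε₀r) = (1.723e-5)/(2π·8.85×10^-12·0.387) = 8.01×10^5 N/C.

E ≈ 8.01×10^5 V/m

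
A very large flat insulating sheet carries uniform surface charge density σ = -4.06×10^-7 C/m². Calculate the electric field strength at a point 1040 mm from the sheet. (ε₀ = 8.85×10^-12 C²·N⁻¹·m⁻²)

2.29e4 V/m

By planar symmetry E is perpendicular to the sheet and uniform; use a Gaussian pillbox with flat faces of area A on each side of the sheet.
Flux Φ = 2EA and Q_enc = σA, so 2EA = σA/ε₀ ⇒ E = |σ|/(2ε₀), independent of distance.
E = |σ|/(2ε₀) = (4.06×10^-7)/(2·8.85×10^-12) = 2.29×10^4 N/C.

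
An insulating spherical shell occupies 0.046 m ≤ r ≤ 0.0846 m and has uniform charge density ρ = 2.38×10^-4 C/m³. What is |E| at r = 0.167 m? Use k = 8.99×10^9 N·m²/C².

E ≈ 1.63×10^5 N/C

Take a concentric spherical Gaussian surface of radius r = 0.167 m (r > 0.0846 m, enclosing the whole shell).
Q_enc = ρ·(4π/3)(b³ − a³) = (2.38×10^-4)·(4π/3)·((0.0846)³ − (0.046)³) = 5.066×10^-7 C.
By Gauss's law, ∮E·dA = E·4πr² = Q_enc/ε₀.
E = k|Q_enc|/r² = (8.99×10^9)(5.066e-7)/(0.167)² = 1.63e5 N/C.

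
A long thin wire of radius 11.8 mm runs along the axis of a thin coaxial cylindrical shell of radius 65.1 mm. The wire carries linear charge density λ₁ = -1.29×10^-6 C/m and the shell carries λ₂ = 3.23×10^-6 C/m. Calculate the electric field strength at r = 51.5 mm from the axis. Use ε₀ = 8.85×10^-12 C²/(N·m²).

Coaxial Gaussian cylinder, radius r = 51.5 mm, length L (between the conductors, 11.8 mm < r < 65.1 mm).
The shell at 65.1 mm lies outside the Gaussian surface, so λ_enc = λ₁ = -1.29×10^-6 C/m.
Since E is radial and uniform over the curved surface, Φ = E·2πrL = Q_enc/ε₀ = λ_enc L/ε₀.
E = |λ_enc|/(2πε₀r) = (1.29×10^-6)/(2π·8.85×10^-12·0.0515) = 4.50×10^5 N/C.

E ≈ 4.50×10^5 V/m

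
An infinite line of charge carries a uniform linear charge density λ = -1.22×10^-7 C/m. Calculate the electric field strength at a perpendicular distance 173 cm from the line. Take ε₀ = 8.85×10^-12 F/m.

Choose a coaxial cylinder of radius r = 173 cm (arbitrary length L) as the Gaussian surface.
Q_enc = λL, so λ_enc = -1.22e-7 C/m.
Gauss's law: E·2πrL = λ_enc L/ε₀.
E = |λ_enc|/(2πε₀r) = (1.22e-7)/(2π·8.85×10^-12·1.73) = 1.27×10^3 N/C.

E = 1.27×10^3 N/C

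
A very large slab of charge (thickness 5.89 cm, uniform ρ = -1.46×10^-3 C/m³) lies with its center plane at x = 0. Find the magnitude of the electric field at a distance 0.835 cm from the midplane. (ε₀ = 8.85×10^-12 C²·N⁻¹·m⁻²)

By symmetry E is perpendicular to the slab. A Gaussian pillbox from −0.835 cm to +0.835 cm (face area A) lies entirely within the slab.
Q_enc = ρ·(2x)·A and flux = 2EA, so 2EA = 2ρxA/ε₀ ⇒ E = |ρ|x/ε₀.
E = (1.46×10^-3)(0.00835)/(8.85×10^-12) = 1.38e6 N/C.

|E| ≈ 1.38e6 V/m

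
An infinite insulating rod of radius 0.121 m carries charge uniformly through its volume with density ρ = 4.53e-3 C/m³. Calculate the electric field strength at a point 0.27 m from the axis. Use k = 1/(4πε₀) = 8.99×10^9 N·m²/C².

Choose a coaxial cylinder of radius r = 0.27 m (arbitrary length L) as the Gaussian surface (r > 0.121 m, full cross-section enclosed).
λ_enc = ρ·πR² = (4.53e-3)π(0.121)² = 2.084×10^-4 C/m.
Gauss's law: E·2πrL = λ_enc L/ε₀.
E = 2k|λ_enc|/r = 2(8.99×10^9)(2.084e-4)/(0.27) = 1.39×10^7 N/C.

E = 1.39×10^7 N/C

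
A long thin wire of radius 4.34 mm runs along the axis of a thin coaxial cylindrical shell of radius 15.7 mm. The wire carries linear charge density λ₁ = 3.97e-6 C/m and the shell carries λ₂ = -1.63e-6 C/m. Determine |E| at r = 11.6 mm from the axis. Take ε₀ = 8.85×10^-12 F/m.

E = 6.15×10^6 V/m

Take a coaxial cylindrical Gaussian surface of radius r = 11.6 mm and length L (between the conductors, 4.34 mm < r < 15.7 mm).
The shell at 15.7 mm lies outside the Gaussian surface, so λ_enc = λ₁ = 3.97e-6 C/m.
Gauss's law: E·2πrL = λ_enc L/ε₀.
E = |λ_enc|/(2πε₀r) = (3.97e-6)/(2π·8.85×10^-12·0.0116) = 6.15×10^6 N/C.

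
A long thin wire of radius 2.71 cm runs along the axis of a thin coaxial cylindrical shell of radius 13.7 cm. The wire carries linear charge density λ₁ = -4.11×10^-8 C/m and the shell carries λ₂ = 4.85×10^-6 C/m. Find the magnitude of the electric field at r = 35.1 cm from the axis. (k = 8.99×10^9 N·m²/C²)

|E| ≈ 2.46e5 N/C

By cylindrical symmetry E is radial; use a coaxial Gaussian cylinder of radius 35.1 cm and length L (r > 13.7 cm, enclosing both).
λ_enc = λ₁ + λ₂ = (-4.11e-8) + (4.85×10^-6) = 4.809×10^-6 C/m.
Gauss's law: E·2πrL = λ_enc L/ε₀.
E = 2k|λ_enc|/r = 2(8.99×10^9)(4.809×10^-6)/(0.351) = 2.46×10^5 N/C.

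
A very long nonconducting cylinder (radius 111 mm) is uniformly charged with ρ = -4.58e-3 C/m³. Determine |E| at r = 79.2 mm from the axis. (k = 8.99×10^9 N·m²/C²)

Coaxial Gaussian cylinder, radius r = 79.2 mm, length L (r < R).
Enclosed charge per unit length: λ_enc = ρ·πr² = (-4.58e-3)π(0.0792)² = -9.025×10^-5 C/m.
By Gauss's law (flux through the curved wall only), E·2πrL = λ_enc L/ε₀.
E = 2k|λ_enc|/r = 2(8.99×10^9)(9.025×10^-5)/(0.0792) = 2.05e7 N/C.

2.05×10^7 N/C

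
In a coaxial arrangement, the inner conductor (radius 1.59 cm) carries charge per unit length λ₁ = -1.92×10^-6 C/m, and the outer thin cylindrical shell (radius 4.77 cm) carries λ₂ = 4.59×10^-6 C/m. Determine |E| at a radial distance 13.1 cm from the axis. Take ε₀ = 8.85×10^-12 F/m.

By cylindrical symmetry E is radial; use a coaxial Gaussian cylinder of radius 13.1 cm and length L (r > 4.77 cm, enclosing both).
λ_enc = λ₁ + λ₂ = (-1.92e-6) + (4.59×10^-6) = 2.67e-6 C/m.
Gauss's law: E·2πrL = λ_enc L/ε₀.
E = |λ_enc|/(2πε₀r) = (2.67e-6)/(2π·8.85×10^-12·0.131) = 3.67e5 N/C.

|E| ≈ 3.67×10^5 V/m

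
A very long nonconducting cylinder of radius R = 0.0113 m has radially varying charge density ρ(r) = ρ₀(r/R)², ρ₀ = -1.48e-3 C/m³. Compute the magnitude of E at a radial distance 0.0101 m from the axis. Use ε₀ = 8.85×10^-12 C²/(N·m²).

E ≈ 3.37×10^5 N/C

Choose a coaxial cylinder of radius r = 0.0101 m (arbitrary length L) as the Gaussian surface (r < R).
Integrating ρ over the cross-section to radius r: λ_enc = (2πρ₀/R²) ∫₀^r r'^3 dr' = 2πρ₀ r^4/(4·R²) = -1.895×10^-7 C/m.
Since E is radial and uniform over the curved surface, Φ = E·2πrL = Q_enc/ε₀ = λ_enc L/ε₀.
E = |λ_enc|/(2πε₀r) = (1.895×10^-7)/(2π·8.85×10^-12·0.0101) = 3.37×10^5 N/C.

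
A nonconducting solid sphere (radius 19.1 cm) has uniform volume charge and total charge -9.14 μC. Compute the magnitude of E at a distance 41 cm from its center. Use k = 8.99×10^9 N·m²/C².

Use a concentric Gaussian sphere at r = 41 cm (r > R, so the entire charge is enclosed).
Q_enc = -9.14 μC = -9.14e-6 C.
Gauss's law: E·4πr² = Q_enc/ε₀.
E = k|Q_enc|/r² = (8.99×10^9)(9.14×10^-6)/(0.41)² = 4.89e5 N/C.

|E| ≈ 4.89×10^5 N/C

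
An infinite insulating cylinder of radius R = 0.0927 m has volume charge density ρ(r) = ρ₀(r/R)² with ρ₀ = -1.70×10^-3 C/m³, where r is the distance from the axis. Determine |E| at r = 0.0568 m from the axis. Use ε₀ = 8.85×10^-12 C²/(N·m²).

Coaxial Gaussian cylinder, radius r = 0.0568 m, length L (r < R).
Integrating ρ over the cross-section to radius r: λ_enc = (2πρ₀/R²) ∫₀^r r'^3 dr' = 2πρ₀ r^4/(4·R²) = -3.234×10^-6 C/m.
Applying ∮E·dA = Q_enc/ε₀ with the end caps contributing no flux:
E = |λ_enc|/(2πε₀r) = (3.234×10^-6)/(2π·8.85×10^-12·0.0568) = 1.02×10^6 N/C.

E = 1.02×10^6 N/C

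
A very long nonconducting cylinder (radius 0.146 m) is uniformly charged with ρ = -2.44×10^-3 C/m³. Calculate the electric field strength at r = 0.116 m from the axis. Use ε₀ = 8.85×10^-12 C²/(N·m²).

Take a coaxial cylindrical Gaussian surface of radius r = 0.116 m and length L (r < R).
Enclosed charge per unit length: λ_enc = ρ·πr² = (-2.44e-3)π(0.116)² = -1.031×10^-4 C/m.
Applying ∮E·dA = Q_enc/ε₀ with the end caps contributing no flux:
E = |λ_enc|/(2πε₀r) = (1.031×10^-4)/(2π·8.85×10^-12·0.116) = 1.60×10^7 N/C.

|E| ≈ 1.60×10^7 V/m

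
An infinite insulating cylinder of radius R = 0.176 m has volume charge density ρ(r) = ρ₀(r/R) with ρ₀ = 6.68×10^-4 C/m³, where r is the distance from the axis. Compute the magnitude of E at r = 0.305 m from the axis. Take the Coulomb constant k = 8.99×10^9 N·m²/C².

By cylindrical symmetry E is radial; use a coaxial Gaussian cylinder of radius 0.305 m and length L (r > R, full charge per length enclosed).
λ_enc = 2π ∫₀^R ρ₀(r'/R)^1 r' dr' = 2πρ₀R²/3 = 4.334×10^-5 C/m.
Since E is radial and uniform over the curved surface, Φ = E·2πrL = Q_enc/ε₀ = λ_enc L/ε₀.
E = 2k|λ_enc|/r = 2(8.99×10^9)(4.334e-5)/(0.305) = 2.55e6 N/C.

E = 2.55×10^6 V/m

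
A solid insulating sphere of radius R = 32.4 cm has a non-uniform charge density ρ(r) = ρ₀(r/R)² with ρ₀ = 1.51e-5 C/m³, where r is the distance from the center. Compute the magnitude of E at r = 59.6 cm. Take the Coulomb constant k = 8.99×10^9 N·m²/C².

By spherical symmetry E is radial; choose a Gaussian sphere of radius r = 59.6 cm (r > R, all charge enclosed).
Q_enc = 4π ∫₀^R ρ₀(r'/R)^2 r'² dr' = 4πρ₀R³/5 = 1.291e-6 C.
Gauss's law: E·4πr² = Q_enc/ε₀.
E = k|Q_enc|/r² = (8.99×10^9)(1.291×10^-6)/(0.596)² = 3.27×10^4 N/C.

E = 3.27×10^4 N/C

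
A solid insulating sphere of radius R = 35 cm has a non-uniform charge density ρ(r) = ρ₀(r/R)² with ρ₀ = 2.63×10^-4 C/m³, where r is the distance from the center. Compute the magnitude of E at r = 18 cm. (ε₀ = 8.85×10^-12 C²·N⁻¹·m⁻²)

Take a concentric spherical Gaussian surface of radius r = 18 cm (r < R).
Q_enc = ∫₀^r ρ(r')·4πr'² dr' = (4πρ₀/R²) ∫₀^r r'^4 dr' = 4πρ₀ r^5/(5·R²) = 1.02×10^-6 C.
Since E is radial and uniform over the Gaussian sphere, Φ = E·4πr² = Q_enc/ε₀.
E = |Q_enc|/(4πε₀r²) = (1.02e-6)/(4π·8.85×10^-12·(0.18)²) = 2.83×10^5 N/C.

|E| ≈ 2.83×10^5 V/m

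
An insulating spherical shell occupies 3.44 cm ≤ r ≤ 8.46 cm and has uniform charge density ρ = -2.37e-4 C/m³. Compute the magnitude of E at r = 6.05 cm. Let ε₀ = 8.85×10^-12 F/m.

Take a concentric spherical Gaussian surface of radius r = 6.05 cm (within the shell material, 3.44 cm < r < 8.46 cm).
Enclosed charge is the volume from a to r: Q_enc = (4π/3)ρ(r³ − a³) = -1.794×10^-7 C.
Since E is radial and uniform over the Gaussian sphere, Φ = E·4πr² = Q_enc/ε₀.
E = |Q_enc|/(4πε₀r²) = (1.794×10^-7)/(4π·8.85×10^-12·(0.0605)²) = 4.41×10^5 N/C.

4.41×10^5 N/C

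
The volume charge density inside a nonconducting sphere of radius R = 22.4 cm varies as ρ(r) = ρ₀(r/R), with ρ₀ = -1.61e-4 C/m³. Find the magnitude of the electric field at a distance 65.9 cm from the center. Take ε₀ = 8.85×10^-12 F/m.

Symmetry ⇒ E = E(r) r̂. Gaussian sphere of radius r = 65.9 cm (r > R, all charge enclosed).
Q_enc = 4π ∫₀^R ρ₀(r'/R)^1 r'² dr' = 4πρ₀R³/4 = -5.685×10^-6 C.
Gauss's law: E·4πr² = Q_enc/ε₀.
E = |Q_enc|/(4πε₀r²) = (5.685e-6)/(4π·8.85×10^-12·(0.659)²) = 1.18×10^5 N/C.

|E| ≈ 1.18×10^5 N/C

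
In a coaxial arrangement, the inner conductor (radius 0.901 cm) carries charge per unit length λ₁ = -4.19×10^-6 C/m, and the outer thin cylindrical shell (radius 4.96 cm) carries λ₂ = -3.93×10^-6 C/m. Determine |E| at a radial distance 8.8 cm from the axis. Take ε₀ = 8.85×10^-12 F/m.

Coaxial Gaussian cylinder, radius r = 8.8 cm, length L (r > 4.96 cm, enclosing both).
λ_enc = λ₁ + λ₂ = (-4.19e-6) + (-3.93×10^-6) = -8.12×10^-6 C/m.
Applying ∮E·dA = Q_enc/ε₀ with the end caps contributing no flux:
E = |λ_enc|/(2πε₀r) = (8.12×10^-6)/(2π·8.85×10^-12·0.088) = 1.66e6 N/C.

1.66e6 N/C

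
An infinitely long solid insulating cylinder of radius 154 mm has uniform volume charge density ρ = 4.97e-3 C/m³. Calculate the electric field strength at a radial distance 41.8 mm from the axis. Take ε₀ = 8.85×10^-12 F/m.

Take a coaxial cylindrical Gaussian surface of radius r = 41.8 mm and length L (r < R).
Enclosed charge per unit length: λ_enc = ρ·πr² = (4.97×10^-3)π(0.0418)² = 2.728×10^-5 C/m.
Gauss's law: E·2πrL = λ_enc L/ε₀.
E = |λ_enc|/(2πε₀r) = (2.728×10^-5)/(2π·8.85×10^-12·0.0418) = 1.17×10^7 N/C.

E ≈ 1.17×10^7 N/C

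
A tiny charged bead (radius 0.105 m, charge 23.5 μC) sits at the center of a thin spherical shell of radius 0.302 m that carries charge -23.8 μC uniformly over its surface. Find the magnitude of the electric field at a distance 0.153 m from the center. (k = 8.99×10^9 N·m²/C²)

By spherical symmetry E is radial; choose a Gaussian sphere of radius r = 0.153 m (between the bodies, 0.105 m < r < 0.302 m).
The shell at 0.302 m lies outside the Gaussian surface, so Q_enc = 23.5 μC = 2.35×10^-5 C.
Since E is radial and uniform over the Gaussian sphere, Φ = E·4πr² = Q_enc/ε₀.
E = k|Q_enc|/r² = (8.99×10^9)(2.35e-5)/(0.153)² = 9.02×10^6 N/C.

E ≈ 9.02×10^6 N/C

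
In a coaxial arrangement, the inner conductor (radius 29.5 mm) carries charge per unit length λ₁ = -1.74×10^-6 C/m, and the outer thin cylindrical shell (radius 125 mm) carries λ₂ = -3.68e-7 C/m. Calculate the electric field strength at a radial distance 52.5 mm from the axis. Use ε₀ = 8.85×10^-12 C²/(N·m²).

Choose a coaxial cylinder of radius r = 52.5 mm (arbitrary length L) as the Gaussian surface (between the conductors, 29.5 mm < r < 125 mm).
The shell at 125 mm lies outside the Gaussian surface, so λ_enc = λ₁ = -1.74×10^-6 C/m.
By Gauss's law (flux through the curved wall only), E·2πrL = λ_enc L/ε₀.
E = |λ_enc|/(2πε₀r) = (1.74e-6)/(2π·8.85×10^-12·0.0525) = 5.96×10^5 N/C.

E = 5.96×10^5 N/C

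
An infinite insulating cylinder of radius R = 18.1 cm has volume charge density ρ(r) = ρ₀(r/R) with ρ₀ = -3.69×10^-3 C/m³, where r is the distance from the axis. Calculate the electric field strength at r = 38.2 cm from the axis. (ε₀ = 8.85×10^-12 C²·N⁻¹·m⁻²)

E ≈ 1.19×10^7 N/C

By cylindrical symmetry E is radial; use a coaxial Gaussian cylinder of radius 38.2 cm and length L (r > R, full charge per length enclosed).
λ_enc = 2π ∫₀^R ρ₀(r'/R)^1 r' dr' = 2πρ₀R²/3 = -2.532×10^-4 C/m.
Since E is radial and uniform over the curved surface, Φ = E·2πrL = Q_enc/ε₀ = λ_enc L/ε₀.
E = |λ_enc|/(2πε₀r) = (2.532×10^-4)/(2π·8.85×10^-12·0.382) = 1.19×10^7 N/C.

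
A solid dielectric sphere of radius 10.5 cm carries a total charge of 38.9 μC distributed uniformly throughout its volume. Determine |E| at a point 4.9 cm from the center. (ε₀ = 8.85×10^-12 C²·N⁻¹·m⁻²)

Symmetry ⇒ E = E(r) r̂. Gaussian sphere of radius r = 4.9 cm (r < R).
Only the charge within r is enclosed: Q_enc = Q·(r/R)³ = (38.9 μC)·(4.9 cm/10.5 cm)³ = 3.953×10^-6 C.
Since E is radial and uniform over the Gaussian sphere, Φ = E·4πr² = Q_enc/ε₀.
E = |Q_enc|/(4πε₀r²) = (3.953e-6)/(4π·8.85×10^-12·(0.049)²) = 1.48e7 N/C.

E ≈ 1.48×10^7 N/C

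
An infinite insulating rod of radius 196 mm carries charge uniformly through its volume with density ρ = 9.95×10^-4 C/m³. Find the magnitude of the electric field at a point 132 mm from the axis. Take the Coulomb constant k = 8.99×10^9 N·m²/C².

7.42e6 N/C

By cylindrical symmetry E is radial; use a coaxial Gaussian cylinder of radius 132 mm and length L (r < R).
Enclosed charge per unit length: λ_enc = ρ·πr² = (9.95×10^-4)π(0.132)² = 5.447e-5 C/m.
Gauss's law: E·2πrL = λ_enc L/ε₀.
E = 2k|λ_enc|/r = 2(8.99×10^9)(5.447×10^-5)/(0.132) = 7.42×10^6 N/C.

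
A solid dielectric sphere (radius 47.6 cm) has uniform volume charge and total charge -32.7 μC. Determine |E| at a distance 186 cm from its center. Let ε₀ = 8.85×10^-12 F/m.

E ≈ 8.50e4 V/m

Take a concentric spherical Gaussian surface of radius r = 186 cm (r > R, so the entire charge is enclosed).
Q_enc = -32.7 μC = -3.27×10^-5 C.
Applying ∮E·dA = Q_enc/ε₀ with Φ = E(4πr²):
E = |Q_enc|/(4πε₀r²) = (3.27×10^-5)/(4π·8.85×10^-12·(1.86)²) = 8.50×10^4 N/C.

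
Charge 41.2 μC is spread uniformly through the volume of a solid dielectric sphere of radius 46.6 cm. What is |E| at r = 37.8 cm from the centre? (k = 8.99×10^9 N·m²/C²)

1.38×10^6 V/m

Take a concentric spherical Gaussian surface of radius r = 37.8 cm (r < R).
Only the charge within r is enclosed: Q_enc = Q·(r/R)³ = (41.2 μC)·(37.8 cm/46.6 cm)³ = 2.199×10^-5 C.
Applying ∮E·dA = Q_enc/ε₀ with Φ = E(4πr²):
E = k|Q_enc|/r² = (8.99×10^9)(2.199×10^-5)/(0.378)² = 1.38×10^6 N/C.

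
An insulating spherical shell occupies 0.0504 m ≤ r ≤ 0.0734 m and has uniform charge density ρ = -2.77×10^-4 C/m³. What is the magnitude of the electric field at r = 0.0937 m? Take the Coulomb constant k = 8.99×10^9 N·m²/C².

Use a concentric Gaussian sphere at r = 0.0937 m (r > 0.0734 m, enclosing the whole shell).
Q_enc = ρ·(4π/3)(b³ − a³) = (-2.77×10^-4)·(4π/3)·((0.0734)³ − (0.0504)³) = -3.103×10^-7 C.
By Gauss's law, ∮E·dA = E·4πr² = Q_enc/ε₀.
E = k|Q_enc|/r² = (8.99×10^9)(3.103×10^-7)/(0.0937)² = 3.18e5 N/C.

3.18×10^5 N/C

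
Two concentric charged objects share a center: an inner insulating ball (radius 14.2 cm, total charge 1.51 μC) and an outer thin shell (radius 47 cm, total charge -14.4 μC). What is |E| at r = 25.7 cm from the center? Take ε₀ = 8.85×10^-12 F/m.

Symmetry ⇒ E = E(r) r̂. Gaussian sphere of radius r = 25.7 cm (between the bodies, 14.2 cm < r < 47 cm).
The shell at 47 cm lies outside the Gaussian surface, so Q_enc = 1.51 μC = 1.51×10^-6 C.
By Gauss's law, ∮E·dA = E·4πr² = Q_enc/ε₀.
E = |Q_enc|/(4πε₀r²) = (1.51×10^-6)/(4π·8.85×10^-12·(0.257)²) = 2.06×10^5 N/C.

2.06×10^5 N/C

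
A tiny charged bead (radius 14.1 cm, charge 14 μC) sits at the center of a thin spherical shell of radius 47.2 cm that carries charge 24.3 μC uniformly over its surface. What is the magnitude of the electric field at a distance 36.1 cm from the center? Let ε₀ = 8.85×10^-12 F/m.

|E| ≈ 9.66×10^5 N/C

Symmetry ⇒ E = E(r) r̂. Gaussian sphere of radius r = 36.1 cm (between the bodies, 14.1 cm < r < 47.2 cm).
The shell at 47.2 cm lies outside the Gaussian surface, so Q_enc = 14 μC = 1.40e-5 C.
By Gauss's law, ∮E·dA = E·4πr² = Q_enc/ε₀.
E = |Q_enc|/(4πε₀r²) = (1.40×10^-5)/(4π·8.85×10^-12·(0.361)²) = 9.66e5 N/C.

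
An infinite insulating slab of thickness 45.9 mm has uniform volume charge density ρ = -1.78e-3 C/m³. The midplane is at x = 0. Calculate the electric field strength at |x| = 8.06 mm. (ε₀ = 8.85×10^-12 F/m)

By symmetry E is perpendicular to the slab. A Gaussian pillbox from −8.06 mm to +8.06 mm (face area A) lies entirely within the slab.
Q_enc = ρ·(2x)·A and flux = 2EA, so 2EA = 2ρxA/ε₀ ⇒ E = |ρ|x/ε₀.
E = (1.78×10^-3)(0.00806)/(8.85×10^-12) = 1.62×10^6 N/C.

1.62e6 N/C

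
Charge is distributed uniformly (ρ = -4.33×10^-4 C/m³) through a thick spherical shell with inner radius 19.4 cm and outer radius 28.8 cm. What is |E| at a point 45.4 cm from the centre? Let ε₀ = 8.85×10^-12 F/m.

Take a concentric spherical Gaussian surface of radius r = 45.4 cm (r > 28.8 cm, enclosing the whole shell).
Q_enc = ρ·(4π/3)(b³ − a³) = (-4.33e-4)·(4π/3)·((0.288)³ − (0.194)³) = -3.008×10^-5 C.
Gauss's law: E·4πr² = Q_enc/ε₀.
E = |Q_enc|/(4πε₀r²) = (3.008×10^-5)/(4π·8.85×10^-12·(0.454)²) = 1.31×10^6 N/C.

E ≈ 1.31×10^6 V/m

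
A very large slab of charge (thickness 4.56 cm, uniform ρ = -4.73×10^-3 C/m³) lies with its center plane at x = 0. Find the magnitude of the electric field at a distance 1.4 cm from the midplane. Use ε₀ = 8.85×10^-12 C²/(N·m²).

By symmetry E is perpendicular to the slab. A Gaussian pillbox from −1.4 cm to +1.4 cm (face area A) lies entirely within the slab.
Q_enc = ρ·(2x)·A and flux = 2EA, so 2EA = 2ρxA/ε₀ ⇒ E = |ρ|x/ε₀.
E = (4.73e-3)(0.014)/(8.85×10^-12) = 7.48×10^6 N/C.

|E| = 7.48×10^6 V/m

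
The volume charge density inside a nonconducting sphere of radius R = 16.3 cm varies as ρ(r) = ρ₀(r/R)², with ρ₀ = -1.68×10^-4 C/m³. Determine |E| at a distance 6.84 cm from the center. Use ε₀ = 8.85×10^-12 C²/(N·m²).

Symmetry ⇒ E = E(r) r̂. Gaussian sphere of radius r = 6.84 cm (r < R).
Q_enc = ∫₀^r ρ(r')·4πr'² dr' = (4πρ₀/R²) ∫₀^r r'^4 dr' = 4πρ₀ r^5/(5·R²) = -2.379×10^-8 C.
Since E is radial and uniform over the Gaussian sphere, Φ = E·4πr² = Q_enc/ε₀.
E = |Q_enc|/(4πε₀r²) = (2.379×10^-8)/(4π·8.85×10^-12·(0.0684)²) = 4.57×10^4 N/C.

4.57×10^4 V/m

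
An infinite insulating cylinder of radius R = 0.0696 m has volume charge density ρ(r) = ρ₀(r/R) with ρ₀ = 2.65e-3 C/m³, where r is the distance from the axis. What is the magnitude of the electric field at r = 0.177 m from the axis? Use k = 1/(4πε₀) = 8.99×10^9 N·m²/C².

Take a coaxial cylindrical Gaussian surface of radius r = 0.177 m and length L (r > R, full charge per length enclosed).
λ_enc = 2π ∫₀^R ρ₀(r'/R)^1 r' dr' = 2πρ₀R²/3 = 2.689×10^-5 C/m.
Applying ∮E·dA = Q_enc/ε₀ with the end caps contributing no flux:
E = 2k|λ_enc|/r = 2(8.99×10^9)(2.689×10^-5)/(0.177) = 2.73×10^6 N/C.

2.73×10^6 V/m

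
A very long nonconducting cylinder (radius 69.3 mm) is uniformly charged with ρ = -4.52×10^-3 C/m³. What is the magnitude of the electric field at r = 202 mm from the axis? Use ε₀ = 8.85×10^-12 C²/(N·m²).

By cylindrical symmetry E is radial; use a coaxial Gaussian cylinder of radius 202 mm and length L (r > 69.3 mm, full cross-section enclosed).
λ_enc = ρ·πR² = (-4.52×10^-3)π(0.0693)² = -6.82×10^-5 C/m.
Gauss's law: E·2πrL = λ_enc L/ε₀.
E = |λ_enc|/(2πε₀r) = (6.82e-5)/(2π·8.85×10^-12·0.202) = 6.07×10^6 N/C.

6.07×10^6 N/C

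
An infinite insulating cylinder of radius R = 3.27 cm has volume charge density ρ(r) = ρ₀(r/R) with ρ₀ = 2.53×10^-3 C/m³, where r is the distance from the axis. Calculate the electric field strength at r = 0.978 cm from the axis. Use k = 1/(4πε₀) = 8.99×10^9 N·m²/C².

Take a coaxial cylindrical Gaussian surface of radius r = 0.978 cm and length L (r < R).
λ_enc = ∫₀^r ρ(r')·2πr' dr' = (2πρ₀/R)·r^3/3 = 1.516×10^-7 C/m.
Since E is radial and uniform over the curved surface, Φ = E·2πrL = Q_enc/ε₀ = λ_enc L/ε₀.
E = 2k|λ_enc|/r = 2(8.99×10^9)(1.516×10^-7)/(0.00978) = 2.79×10^5 N/C.

E = 2.79e5 N/C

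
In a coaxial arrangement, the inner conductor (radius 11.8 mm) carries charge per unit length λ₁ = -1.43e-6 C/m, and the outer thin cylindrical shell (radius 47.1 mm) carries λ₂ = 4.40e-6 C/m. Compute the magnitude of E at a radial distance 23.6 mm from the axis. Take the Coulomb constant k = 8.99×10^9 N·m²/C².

|E| ≈ 1.09e6 N/C

Take a coaxial cylindrical Gaussian surface of radius r = 23.6 mm and length L (between the conductors, 11.8 mm < r < 47.1 mm).
Only the inner wire is enclosed; the outer shell contributes nothing inside itself. λ_enc = λ₁ = -1.43×10^-6 C/m.
By Gauss's law (flux through the curved wall only), E·2πrL = λ_enc L/ε₀.
E = 2k|λ_enc|/r = 2(8.99×10^9)(1.43e-6)/(0.0236) = 1.09×10^6 N/C.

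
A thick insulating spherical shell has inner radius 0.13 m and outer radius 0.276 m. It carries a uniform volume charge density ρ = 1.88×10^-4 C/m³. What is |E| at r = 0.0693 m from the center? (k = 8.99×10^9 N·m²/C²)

E = 0

Use a concentric Gaussian sphere at r = 0.0693 m (r < 0.13 m, inside the empty cavity).
Q_enc = 0 (all charge lies at larger r); Gauss's law gives E = 0.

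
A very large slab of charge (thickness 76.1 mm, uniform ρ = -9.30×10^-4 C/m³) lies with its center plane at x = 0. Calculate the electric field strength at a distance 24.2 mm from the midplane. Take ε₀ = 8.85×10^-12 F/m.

E ≈ 2.54e6 N/C

By symmetry E is perpendicular to the slab. A Gaussian pillbox from −24.2 mm to +24.2 mm (face area A) lies entirely within the slab.
Q_enc = ρ·(2x)·A and flux = 2EA, so 2EA = 2ρxA/ε₀ ⇒ E = |ρ|x/ε₀.
E = (9.30×10^-4)(0.0242)/(8.85×10^-12) = 2.54×10^6 N/C.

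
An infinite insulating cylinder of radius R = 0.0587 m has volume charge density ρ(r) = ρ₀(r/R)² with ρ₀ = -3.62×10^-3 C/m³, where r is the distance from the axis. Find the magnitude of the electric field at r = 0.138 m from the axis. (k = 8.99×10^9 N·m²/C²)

By cylindrical symmetry E is radial; use a coaxial Gaussian cylinder of radius 0.138 m and length L (r > R, full charge per length enclosed).
λ_enc = 2π ∫₀^R ρ₀(r'/R)^2 r' dr' = 2πρ₀R²/4 = -1.959×10^-5 C/m.
Applying ∮E·dA = Q_enc/ε₀ with the end caps contributing no flux:
E = 2k|λ_enc|/r = 2(8.99×10^9)(1.959×10^-5)/(0.138) = 2.55e6 N/C.

E ≈ 2.55×10^6 V/m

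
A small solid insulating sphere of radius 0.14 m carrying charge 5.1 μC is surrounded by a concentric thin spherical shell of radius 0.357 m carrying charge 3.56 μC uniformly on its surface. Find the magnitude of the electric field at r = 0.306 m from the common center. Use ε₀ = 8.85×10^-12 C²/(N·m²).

|E| ≈ 4.90×10^5 V/m

Take a concentric spherical Gaussian surface of radius r = 0.306 m (between the bodies, 0.14 m < r < 0.357 m).
Only the inner charge is enclosed; the outer shell contributes nothing inside itself. Q_enc = 5.1 μC = 5.10e-6 C.
Since E is radial and uniform over the Gaussian sphere, Φ = E·4πr² = Q_enc/ε₀.
E = |Q_enc|/(4πε₀r²) = (5.10×10^-6)/(4π·8.85×10^-12·(0.306)²) = 4.90×10^5 N/C.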